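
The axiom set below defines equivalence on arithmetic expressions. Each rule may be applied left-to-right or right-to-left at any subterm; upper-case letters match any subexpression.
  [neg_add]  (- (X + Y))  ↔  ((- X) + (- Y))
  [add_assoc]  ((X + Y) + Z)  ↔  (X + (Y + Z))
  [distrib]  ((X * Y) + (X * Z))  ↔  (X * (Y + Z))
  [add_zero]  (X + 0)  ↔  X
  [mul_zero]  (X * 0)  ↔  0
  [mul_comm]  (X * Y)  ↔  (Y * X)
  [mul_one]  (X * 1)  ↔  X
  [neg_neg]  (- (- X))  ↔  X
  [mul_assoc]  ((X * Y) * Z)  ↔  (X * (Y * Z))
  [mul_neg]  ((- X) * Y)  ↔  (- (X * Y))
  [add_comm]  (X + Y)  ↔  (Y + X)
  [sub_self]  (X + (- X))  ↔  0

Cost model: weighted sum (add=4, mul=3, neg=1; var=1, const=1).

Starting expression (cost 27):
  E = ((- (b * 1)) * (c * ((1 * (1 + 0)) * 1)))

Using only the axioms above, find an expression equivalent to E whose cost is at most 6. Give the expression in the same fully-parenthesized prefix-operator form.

step 1: mul_one (→) rewrites ((1 * (1 + 0)) * 1) into (1 * (1 + 0)), now ((- (b * 1)) * (c * (1 * (1 + 0))))
step 2: add_zero (→) rewrites (1 + 0) into 1, now ((- (b * 1)) * (c * (1 * 1)))
step 3: mul_one (→) rewrites (b * 1) into b, now ((- b) * (c * (1 * 1)))
step 4: mul_one (→) rewrites (1 * 1) into 1, now ((- b) * (c * 1))
step 5: mul_one (→) rewrites (c * 1) into c, reaching cost 6 (bound 6)

((- b) * c)   [cost 6]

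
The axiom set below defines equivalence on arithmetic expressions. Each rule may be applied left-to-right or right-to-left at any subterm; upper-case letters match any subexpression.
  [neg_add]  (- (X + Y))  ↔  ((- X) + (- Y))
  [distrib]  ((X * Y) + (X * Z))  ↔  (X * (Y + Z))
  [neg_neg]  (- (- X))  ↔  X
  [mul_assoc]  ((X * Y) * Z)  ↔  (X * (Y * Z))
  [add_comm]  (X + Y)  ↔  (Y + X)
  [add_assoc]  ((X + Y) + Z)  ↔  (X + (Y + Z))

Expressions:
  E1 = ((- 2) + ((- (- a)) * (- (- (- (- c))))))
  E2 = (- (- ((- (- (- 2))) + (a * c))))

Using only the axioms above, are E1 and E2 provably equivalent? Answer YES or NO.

step 1: neg_neg (→) rewrites (- (- c)) into c, now ((- 2) + ((- (- a)) * (- (- c))))
step 2: neg_neg (→) rewrites (- (- c)) into c, now ((- 2) + ((- (- a)) * c))
step 3: neg_neg (→) rewrites (- (- a)) into a, now ((- 2) + (a * c))
step 4: neg_neg (←) rewrites ((- 2) + (a * c)) into (- (- ((- 2) + (a * c))))
step 5: neg_neg (←) rewrites (- 2) into (- (- (- 2))), which is E2

YES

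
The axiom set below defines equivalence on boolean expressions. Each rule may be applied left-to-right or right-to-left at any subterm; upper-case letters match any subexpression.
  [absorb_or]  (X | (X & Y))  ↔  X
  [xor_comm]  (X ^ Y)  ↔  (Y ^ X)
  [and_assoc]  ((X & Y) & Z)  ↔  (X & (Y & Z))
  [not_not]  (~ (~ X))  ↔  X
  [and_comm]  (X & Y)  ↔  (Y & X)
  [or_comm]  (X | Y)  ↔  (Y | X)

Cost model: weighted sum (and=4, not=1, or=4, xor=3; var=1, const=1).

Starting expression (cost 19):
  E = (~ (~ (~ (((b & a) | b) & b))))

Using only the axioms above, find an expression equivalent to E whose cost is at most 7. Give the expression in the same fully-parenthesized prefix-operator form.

1. [not_not →] (~ (~ (~ (((b & a) | b) & b))))  →  (~ (((b & a) | b) & b))
2. [or_comm →] ((b & a) | b)  →  (b | (b & a));  E = (~ ((b | (b & a)) & b))
3. [absorb_or →] (b | (b & a))  →  b;  cost 7 ≤ 7, done

(~ (b & b))   [cost 7]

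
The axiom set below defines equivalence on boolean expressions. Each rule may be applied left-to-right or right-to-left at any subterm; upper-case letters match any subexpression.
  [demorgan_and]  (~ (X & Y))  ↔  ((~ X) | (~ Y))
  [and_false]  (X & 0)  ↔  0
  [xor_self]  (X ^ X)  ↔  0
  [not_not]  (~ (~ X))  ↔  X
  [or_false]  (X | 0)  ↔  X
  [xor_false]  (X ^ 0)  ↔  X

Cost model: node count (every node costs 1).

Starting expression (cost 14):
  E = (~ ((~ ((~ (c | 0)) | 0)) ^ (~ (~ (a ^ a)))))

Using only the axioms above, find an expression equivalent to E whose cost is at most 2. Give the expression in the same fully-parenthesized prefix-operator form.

(~ c)   [cost 2]

1. [or_false →] ((~ (c | 0)) | 0)  →  (~ (c | 0));  E = (~ ((~ (~ (c | 0))) ^ (~ (~ (a ^ a)))))
2. [or_false →] (c | 0)  →  c;  E = (~ ((~ (~ c)) ^ (~ (~ (a ^ a)))))
3. [not_not →] (~ (~ (a ^ a)))  →  (a ^ a);  E = (~ ((~ (~ c)) ^ (a ^ a)))
4. [xor_self →] (a ^ a)  →  0;  E = (~ ((~ (~ c)) ^ 0))
5. [xor_false →] ((~ (~ c)) ^ 0)  →  (~ (~ c));  E = (~ (~ (~ c)))
6. [not_not →] (~ (~ (~ c)))  →  (~ c);  cost 2 ≤ 2, done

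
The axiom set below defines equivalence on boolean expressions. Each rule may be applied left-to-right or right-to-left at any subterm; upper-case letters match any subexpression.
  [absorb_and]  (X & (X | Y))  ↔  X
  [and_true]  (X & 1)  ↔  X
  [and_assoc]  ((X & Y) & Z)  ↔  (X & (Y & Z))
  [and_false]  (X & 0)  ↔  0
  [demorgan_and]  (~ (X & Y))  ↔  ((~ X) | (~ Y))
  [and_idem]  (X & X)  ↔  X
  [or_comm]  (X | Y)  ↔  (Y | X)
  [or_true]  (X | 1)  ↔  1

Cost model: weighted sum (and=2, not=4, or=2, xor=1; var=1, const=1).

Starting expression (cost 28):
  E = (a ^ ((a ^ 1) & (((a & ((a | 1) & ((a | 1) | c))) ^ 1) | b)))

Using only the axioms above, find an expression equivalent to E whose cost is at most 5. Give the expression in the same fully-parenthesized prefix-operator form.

(a ^ (a ^ 1))   [cost 5]

step 1: absorb_and (→) rewrites ((a | 1) & ((a | 1) | c)) into (a | 1), now (a ^ ((a ^ 1) & (((a & (a | 1)) ^ 1) | b)))
step 2: absorb_and (→) rewrites (a & (a | 1)) into a, now (a ^ ((a ^ 1) & ((a ^ 1) | b)))
step 3: absorb_and (→) rewrites ((a ^ 1) & ((a ^ 1) | b)) into (a ^ 1), reaching cost 5 (bound 5)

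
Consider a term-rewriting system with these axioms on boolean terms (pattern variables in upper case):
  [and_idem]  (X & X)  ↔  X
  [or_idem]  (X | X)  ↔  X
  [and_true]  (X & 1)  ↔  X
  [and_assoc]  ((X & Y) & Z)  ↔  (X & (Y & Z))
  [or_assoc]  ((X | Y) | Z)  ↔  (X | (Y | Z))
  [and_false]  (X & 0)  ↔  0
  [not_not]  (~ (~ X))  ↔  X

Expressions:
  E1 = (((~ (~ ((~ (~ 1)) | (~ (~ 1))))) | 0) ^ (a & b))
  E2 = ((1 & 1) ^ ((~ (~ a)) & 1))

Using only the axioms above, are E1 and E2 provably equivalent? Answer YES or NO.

NO

All listed rules preserve value, hence provable equivalence implies equal values everywhere; look for a separating assignment.
a=1, b=0 gives E1 ↦ 1, E2 ↦ 0; values differ ⇒ not provably equivalent.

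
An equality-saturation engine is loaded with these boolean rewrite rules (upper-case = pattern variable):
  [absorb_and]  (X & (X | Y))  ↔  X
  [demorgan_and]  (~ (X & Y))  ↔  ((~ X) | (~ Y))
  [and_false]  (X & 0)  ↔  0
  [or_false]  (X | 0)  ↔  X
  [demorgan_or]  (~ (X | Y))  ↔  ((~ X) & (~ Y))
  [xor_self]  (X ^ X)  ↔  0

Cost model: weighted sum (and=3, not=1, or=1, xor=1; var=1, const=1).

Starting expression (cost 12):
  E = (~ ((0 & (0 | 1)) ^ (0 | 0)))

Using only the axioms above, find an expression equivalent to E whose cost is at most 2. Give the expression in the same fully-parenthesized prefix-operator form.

step 1: absorb_and (→) rewrites (0 & (0 | 1)) into 0, now (~ (0 ^ (0 | 0)))
step 2: or_false (→) rewrites (0 | 0) into 0, now (~ (0 ^ 0))
step 3: xor_self (→) rewrites (0 ^ 0) into 0, reaching cost 2 (bound 2)

(~ 0)   [cost 2]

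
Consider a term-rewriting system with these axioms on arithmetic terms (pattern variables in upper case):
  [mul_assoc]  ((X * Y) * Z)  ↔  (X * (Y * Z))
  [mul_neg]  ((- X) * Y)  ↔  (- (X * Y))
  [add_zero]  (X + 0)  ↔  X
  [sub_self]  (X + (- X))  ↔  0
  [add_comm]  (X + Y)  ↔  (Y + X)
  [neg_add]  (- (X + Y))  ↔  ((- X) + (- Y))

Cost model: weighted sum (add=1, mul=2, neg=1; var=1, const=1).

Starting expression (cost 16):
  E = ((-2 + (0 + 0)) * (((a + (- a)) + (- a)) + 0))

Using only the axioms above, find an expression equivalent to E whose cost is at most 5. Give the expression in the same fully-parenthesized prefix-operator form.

1. [sub_self →] (a + (- a))  →  0;  E = ((-2 + (0 + 0)) * ((0 + (- a)) + 0))
2. [add_comm →] (0 + (- a))  →  ((- a) + 0);  E = ((-2 + (0 + 0)) * (((- a) + 0) + 0))
3. [add_zero →] (0 + 0)  →  0;  E = ((-2 + 0) * (((- a) + 0) + 0))
4. [add_zero →] (-2 + 0)  →  -2;  E = (-2 * (((- a) + 0) + 0))
5. [add_zero →] (((- a) + 0) + 0)  →  ((- a) + 0);  E = (-2 * ((- a) + 0))
6. [add_zero →] ((- a) + 0)  →  (- a);  cost 5 ≤ 5, done

(-2 * (- a))   [cost 5]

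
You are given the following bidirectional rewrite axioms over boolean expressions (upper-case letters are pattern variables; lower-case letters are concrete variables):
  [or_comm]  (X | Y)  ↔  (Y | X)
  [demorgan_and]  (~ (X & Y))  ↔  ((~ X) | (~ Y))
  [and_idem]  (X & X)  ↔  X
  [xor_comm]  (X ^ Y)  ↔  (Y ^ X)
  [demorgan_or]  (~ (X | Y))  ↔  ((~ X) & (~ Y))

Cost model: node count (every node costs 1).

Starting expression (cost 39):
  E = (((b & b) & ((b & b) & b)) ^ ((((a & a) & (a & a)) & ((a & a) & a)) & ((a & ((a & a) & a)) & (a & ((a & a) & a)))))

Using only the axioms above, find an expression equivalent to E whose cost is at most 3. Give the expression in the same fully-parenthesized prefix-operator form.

(b ^ a)   [cost 3]

1. [and_idem →] ((a & ((a & a) & a)) & (a & ((a & a) & a)))  →  (a & ((a & a) & a));  E = (((b & b) & ((b & b) & b)) ^ ((((a & a) & (a & a)) & ((a & a) & a)) & (a & ((a & a) & a))))
2. [and_idem →] ((a & a) & (a & a))  →  (a & a);  E = (((b & b) & ((b & b) & b)) ^ (((a & a) & ((a & a) & a)) & (a & ((a & a) & a))))
3. [and_idem →] (a & a)  →  a;  E = (((b & b) & ((b & b) & b)) ^ (((a & a) & ((a & a) & a)) & (a & (a & a))))
4. [and_idem →] (a & a)  →  a;  E = (((b & b) & ((b & b) & b)) ^ (((a & a) & (a & a)) & (a & (a & a))))
5. [and_idem →] (b & b)  →  b;  E = (((b & b) & (b & b)) ^ (((a & a) & (a & a)) & (a & (a & a))))
6. [and_idem →] (a & a)  →  a;  E = (((b & b) & (b & b)) ^ (((a & a) & (a & a)) & (a & a)))
7. [and_idem →] ((b & b) & (b & b))  →  (b & b);  E = ((b & b) ^ (((a & a) & (a & a)) & (a & a)))
8. [and_idem →] ((a & a) & (a & a))  →  (a & a);  E = ((b & b) ^ ((a & a) & (a & a)))
9. [and_idem →] (b & b)  →  b;  E = (b ^ ((a & a) & (a & a)))
10. [and_idem →] ((a & a) & (a & a))  →  (a & a);  E = (b ^ (a & a))
11. [and_idem →] (a & a)  →  a;  cost 3 ≤ 3, done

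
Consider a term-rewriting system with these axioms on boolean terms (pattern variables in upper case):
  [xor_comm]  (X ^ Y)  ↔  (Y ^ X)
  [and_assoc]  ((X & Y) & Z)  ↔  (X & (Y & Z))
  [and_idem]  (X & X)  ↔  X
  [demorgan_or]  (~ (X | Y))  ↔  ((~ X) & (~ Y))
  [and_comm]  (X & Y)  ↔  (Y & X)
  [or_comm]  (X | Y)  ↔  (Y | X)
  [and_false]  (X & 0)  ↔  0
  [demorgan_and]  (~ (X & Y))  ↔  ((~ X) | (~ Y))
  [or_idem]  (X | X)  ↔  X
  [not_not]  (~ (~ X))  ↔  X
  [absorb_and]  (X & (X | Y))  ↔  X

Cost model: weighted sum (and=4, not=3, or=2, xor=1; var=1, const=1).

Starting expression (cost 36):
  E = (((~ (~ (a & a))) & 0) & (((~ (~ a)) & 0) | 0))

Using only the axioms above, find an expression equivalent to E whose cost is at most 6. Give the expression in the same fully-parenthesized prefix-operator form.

1. [and_idem →] (a & a)  →  a;  E = (((~ (~ a)) & 0) & (((~ (~ a)) & 0) | 0))
2. [absorb_and →] (((~ (~ a)) & 0) & (((~ (~ a)) & 0) | 0))  →  ((~ (~ a)) & 0)
3. [not_not →] (~ (~ a))  →  a;  cost 6 ≤ 6, done

(a & 0)   [cost 6]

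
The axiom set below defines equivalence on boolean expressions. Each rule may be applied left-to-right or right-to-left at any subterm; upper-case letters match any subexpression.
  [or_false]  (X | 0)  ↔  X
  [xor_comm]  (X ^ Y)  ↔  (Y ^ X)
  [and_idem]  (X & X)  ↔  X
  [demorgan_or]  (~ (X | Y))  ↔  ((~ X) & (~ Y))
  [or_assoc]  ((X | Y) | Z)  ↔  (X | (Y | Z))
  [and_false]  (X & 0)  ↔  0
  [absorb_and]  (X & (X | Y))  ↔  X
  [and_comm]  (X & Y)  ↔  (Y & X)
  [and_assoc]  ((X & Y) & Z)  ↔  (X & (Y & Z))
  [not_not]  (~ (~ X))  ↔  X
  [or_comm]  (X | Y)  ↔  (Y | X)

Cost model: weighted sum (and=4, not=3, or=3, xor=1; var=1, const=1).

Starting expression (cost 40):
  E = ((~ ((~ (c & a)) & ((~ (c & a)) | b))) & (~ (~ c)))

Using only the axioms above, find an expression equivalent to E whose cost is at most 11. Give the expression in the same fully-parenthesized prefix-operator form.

(1) (~ (~ c))  =[not_not →]=  c    ⊢ ((~ ((~ (c & a)) & ((~ (c & a)) | b))) & c)
(2) ((~ (c & a)) & ((~ (c & a)) | b))  =[absorb_and →]=  (~ (c & a))    ⊢ ((~ (~ (c & a))) & c)
(3) (~ (~ (c & a)))  =[not_not →]=  (c & a)    ⊢ cost 11, within 11

((c & a) & c)   [cost 11]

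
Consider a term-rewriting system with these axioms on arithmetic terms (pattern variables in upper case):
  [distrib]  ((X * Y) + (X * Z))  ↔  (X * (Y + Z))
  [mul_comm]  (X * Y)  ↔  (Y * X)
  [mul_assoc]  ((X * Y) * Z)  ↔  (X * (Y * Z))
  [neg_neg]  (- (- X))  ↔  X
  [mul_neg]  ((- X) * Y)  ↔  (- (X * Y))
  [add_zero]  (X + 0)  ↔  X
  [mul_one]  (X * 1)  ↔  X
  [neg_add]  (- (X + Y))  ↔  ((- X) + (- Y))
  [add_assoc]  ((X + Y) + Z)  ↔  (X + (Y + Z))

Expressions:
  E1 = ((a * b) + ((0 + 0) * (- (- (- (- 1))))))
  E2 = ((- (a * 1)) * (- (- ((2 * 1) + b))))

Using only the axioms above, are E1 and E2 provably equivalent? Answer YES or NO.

NO

All listed rules preserve value, hence provable equivalence implies equal values everywhere; look for a separating assignment.
a=1, b=0 gives E1 ↦ 0, E2 ↦ -2; values differ ⇒ not provably equivalent.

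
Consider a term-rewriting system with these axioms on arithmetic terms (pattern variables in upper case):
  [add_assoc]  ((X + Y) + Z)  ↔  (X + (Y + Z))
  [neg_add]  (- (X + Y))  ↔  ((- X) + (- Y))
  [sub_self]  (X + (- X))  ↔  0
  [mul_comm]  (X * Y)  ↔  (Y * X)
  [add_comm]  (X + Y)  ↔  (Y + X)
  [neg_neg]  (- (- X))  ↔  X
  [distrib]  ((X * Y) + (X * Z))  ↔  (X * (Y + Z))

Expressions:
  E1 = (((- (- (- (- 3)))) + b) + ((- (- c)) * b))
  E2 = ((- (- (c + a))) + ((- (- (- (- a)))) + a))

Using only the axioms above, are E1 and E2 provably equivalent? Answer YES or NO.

The axioms are sound identities: if E1 ↔* E2 then E1 and E2 evaluate identically under any assignment.
Under a=0, b=0, c=0: E1 evaluates to 3, E2 to 0. Distinct ⇒ no rewrite sequence connects them.

NO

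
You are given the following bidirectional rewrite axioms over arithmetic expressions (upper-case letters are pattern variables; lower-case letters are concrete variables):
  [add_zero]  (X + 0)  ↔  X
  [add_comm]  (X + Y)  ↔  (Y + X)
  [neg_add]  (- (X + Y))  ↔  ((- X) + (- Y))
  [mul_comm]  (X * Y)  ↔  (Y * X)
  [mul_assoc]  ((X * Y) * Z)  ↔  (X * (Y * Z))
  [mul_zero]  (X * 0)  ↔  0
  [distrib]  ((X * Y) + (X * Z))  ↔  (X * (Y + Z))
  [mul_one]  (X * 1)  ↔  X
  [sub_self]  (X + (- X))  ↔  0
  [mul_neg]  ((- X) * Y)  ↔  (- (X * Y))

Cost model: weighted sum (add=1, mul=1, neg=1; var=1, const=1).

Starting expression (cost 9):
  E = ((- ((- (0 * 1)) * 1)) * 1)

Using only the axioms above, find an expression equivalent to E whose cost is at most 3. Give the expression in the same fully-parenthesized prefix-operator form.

(1) ((- ((- (0 * 1)) * 1)) * 1)  =[mul_one →]=  (- ((- (0 * 1)) * 1))
(2) (0 * 1)  =[mul_one →]=  0    ⊢ (- ((- 0) * 1))
(3) ((- 0) * 1)  =[mul_one →]=  (- 0)    ⊢ cost 3, within 3

(- (- 0))   [cost 3]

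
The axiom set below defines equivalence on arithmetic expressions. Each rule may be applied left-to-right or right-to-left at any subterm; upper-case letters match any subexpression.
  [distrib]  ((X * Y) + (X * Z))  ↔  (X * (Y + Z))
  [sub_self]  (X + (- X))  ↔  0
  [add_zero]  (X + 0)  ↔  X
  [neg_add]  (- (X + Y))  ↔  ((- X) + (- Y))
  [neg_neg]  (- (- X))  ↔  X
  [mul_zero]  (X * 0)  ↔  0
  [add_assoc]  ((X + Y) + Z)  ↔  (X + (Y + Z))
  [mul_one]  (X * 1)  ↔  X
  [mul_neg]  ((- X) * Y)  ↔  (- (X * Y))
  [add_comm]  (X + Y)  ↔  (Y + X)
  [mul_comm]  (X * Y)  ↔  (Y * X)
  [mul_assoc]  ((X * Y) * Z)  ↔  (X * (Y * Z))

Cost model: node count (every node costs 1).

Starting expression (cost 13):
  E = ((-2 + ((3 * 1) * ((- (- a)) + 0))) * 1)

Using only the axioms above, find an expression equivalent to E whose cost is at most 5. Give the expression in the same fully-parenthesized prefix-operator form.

(1) ((-2 + ((3 * 1) * ((- (- a)) + 0))) * 1)  =[mul_one →]=  (-2 + ((3 * 1) * ((- (- a)) + 0)))
(2) ((- (- a)) + 0)  =[add_zero →]=  (- (- a))    ⊢ (-2 + ((3 * 1) * (- (- a))))
(3) (3 * 1)  =[mul_one →]=  3    ⊢ (-2 + (3 * (- (- a))))
(4) (- (- a))  =[neg_neg →]=  a    ⊢ cost 5, within 5

(-2 + (3 * a))   [cost 5]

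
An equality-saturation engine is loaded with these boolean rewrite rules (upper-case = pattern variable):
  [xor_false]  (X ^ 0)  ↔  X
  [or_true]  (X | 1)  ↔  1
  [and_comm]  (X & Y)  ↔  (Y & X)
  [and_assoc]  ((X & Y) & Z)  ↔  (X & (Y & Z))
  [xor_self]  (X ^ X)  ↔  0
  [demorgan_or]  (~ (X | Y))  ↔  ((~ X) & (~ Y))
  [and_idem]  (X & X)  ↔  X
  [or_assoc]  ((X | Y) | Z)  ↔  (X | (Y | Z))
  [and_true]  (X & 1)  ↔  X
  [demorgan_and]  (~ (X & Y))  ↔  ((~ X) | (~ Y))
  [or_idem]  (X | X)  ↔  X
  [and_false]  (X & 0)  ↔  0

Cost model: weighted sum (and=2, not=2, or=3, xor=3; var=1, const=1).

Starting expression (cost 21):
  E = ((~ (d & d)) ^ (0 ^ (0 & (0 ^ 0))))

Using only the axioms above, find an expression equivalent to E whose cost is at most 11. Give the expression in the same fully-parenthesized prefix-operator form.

step 1: xor_false (→) rewrites (0 ^ 0) into 0, now ((~ (d & d)) ^ (0 ^ (0 & 0)))
step 2: and_idem (→) rewrites (d & d) into d, now ((~ d) ^ (0 ^ (0 & 0)))
step 3: and_idem (→) rewrites (0 & 0) into 0, reaching cost 11 (bound 11)

((~ d) ^ (0 ^ 0))   [cost 11]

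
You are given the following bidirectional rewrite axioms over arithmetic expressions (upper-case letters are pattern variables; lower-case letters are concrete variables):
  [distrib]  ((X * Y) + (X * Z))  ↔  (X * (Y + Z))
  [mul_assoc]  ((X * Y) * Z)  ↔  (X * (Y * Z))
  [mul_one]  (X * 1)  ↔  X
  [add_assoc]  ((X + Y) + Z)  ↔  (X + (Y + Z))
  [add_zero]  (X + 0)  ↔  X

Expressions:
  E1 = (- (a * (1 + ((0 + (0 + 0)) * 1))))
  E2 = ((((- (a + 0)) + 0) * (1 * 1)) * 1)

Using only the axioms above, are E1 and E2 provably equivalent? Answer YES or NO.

YES

1. [add_zero →] (0 + 0)  →  0;  E1 = (- (a * (1 + ((0 + 0) * 1))))
2. [mul_one →] ((0 + 0) * 1)  →  (0 + 0);  E1 = (- (a * (1 + (0 + 0))))
3. [add_zero →] (0 + 0)  →  0;  E1 = (- (a * (1 + 0)))
4. [add_zero →] (1 + 0)  →  1;  E1 = (- (a * 1))
5. [mul_one →] (a * 1)  →  a;  E1 = (- a)
6. [mul_one ←] (- a)  →  ((- a) * 1)
7. [add_zero ←] (- a)  →  ((- a) + 0);  E1 = (((- a) + 0) * 1)
8. [mul_one ←] 1  →  (1 * 1);  E1 = (((- a) + 0) * (1 * 1))
9. [mul_one ←] (((- a) + 0) * (1 * 1))  →  ((((- a) + 0) * (1 * 1)) * 1)
10. [add_zero ←] a  →  (a + 0);  this is E2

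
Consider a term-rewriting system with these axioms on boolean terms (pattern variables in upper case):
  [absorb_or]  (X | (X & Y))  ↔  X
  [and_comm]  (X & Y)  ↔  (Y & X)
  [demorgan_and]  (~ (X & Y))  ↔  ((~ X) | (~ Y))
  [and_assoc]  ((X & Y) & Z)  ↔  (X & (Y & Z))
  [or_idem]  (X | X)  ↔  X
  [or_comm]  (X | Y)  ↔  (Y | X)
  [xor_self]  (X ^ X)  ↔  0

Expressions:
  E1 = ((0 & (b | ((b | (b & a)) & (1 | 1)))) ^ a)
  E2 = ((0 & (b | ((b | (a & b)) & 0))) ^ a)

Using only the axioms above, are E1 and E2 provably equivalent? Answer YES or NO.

YES

step 1: or_idem (→) rewrites (1 | 1) into 1, now ((0 & (b | ((b | (b & a)) & 1))) ^ a)
step 2: absorb_or (→) rewrites (b | (b & a)) into b, now ((0 & (b | (b & 1))) ^ a)
step 3: absorb_or (→) rewrites (b | (b & 1)) into b, now ((0 & b) ^ a)
step 4: absorb_or (←) rewrites b into (b | (b & 0)), now ((0 & (b | (b & 0))) ^ a)
step 5: absorb_or (←) rewrites b into (b | (b & a)), now ((0 & (b | ((b | (b & a)) & 0))) ^ a)
step 6: and_comm (→) rewrites (b & a) into (a & b), which is E2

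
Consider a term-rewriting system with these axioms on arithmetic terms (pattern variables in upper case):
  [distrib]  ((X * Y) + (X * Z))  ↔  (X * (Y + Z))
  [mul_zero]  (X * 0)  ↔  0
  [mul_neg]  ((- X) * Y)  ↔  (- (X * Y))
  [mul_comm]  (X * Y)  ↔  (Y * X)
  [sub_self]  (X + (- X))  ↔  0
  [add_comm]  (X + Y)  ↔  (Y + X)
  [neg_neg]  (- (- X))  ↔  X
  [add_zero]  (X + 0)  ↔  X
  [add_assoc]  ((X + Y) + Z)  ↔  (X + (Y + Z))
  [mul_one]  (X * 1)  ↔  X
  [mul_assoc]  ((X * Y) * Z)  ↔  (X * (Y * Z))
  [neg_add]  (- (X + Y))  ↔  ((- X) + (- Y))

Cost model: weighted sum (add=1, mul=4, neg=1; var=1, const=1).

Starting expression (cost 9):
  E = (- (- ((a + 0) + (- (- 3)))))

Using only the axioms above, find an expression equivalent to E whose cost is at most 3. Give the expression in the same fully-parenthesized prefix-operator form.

1. [neg_neg →] (- (- ((a + 0) + (- (- 3)))))  →  ((a + 0) + (- (- 3)))
2. [add_zero →] (a + 0)  →  a;  E = (a + (- (- 3)))
3. [neg_neg →] (- (- 3))  →  3;  cost 3 ≤ 3, done

(a + 3)   [cost 3]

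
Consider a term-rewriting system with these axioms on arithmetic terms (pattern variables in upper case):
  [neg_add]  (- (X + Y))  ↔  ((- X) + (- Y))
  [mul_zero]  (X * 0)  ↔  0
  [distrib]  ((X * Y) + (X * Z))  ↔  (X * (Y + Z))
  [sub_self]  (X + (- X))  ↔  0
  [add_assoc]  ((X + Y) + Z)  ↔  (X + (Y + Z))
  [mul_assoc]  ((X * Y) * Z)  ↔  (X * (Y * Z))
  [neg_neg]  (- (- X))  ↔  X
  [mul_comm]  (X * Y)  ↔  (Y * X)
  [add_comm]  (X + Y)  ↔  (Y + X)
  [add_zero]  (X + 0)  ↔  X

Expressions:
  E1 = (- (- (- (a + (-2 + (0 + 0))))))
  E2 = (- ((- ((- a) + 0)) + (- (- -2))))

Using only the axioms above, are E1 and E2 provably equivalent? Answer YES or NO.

1. [neg_neg →] (- (- (a + (-2 + (0 + 0)))))  →  (a + (-2 + (0 + 0)));  E1 = (- (a + (-2 + (0 + 0))))
2. [add_zero →] (0 + 0)  →  0;  E1 = (- (a + (-2 + 0)))
3. [add_zero →] (-2 + 0)  →  -2;  E1 = (- (a + -2))
4. [neg_neg ←] -2  →  (- (- -2));  E1 = (- (a + (- (- -2))))
5. [neg_neg ←] a  →  (- (- a));  E1 = (- ((- (- a)) + (- (- -2))))
6. [add_zero ←] (- a)  →  ((- a) + 0);  this is E2

YES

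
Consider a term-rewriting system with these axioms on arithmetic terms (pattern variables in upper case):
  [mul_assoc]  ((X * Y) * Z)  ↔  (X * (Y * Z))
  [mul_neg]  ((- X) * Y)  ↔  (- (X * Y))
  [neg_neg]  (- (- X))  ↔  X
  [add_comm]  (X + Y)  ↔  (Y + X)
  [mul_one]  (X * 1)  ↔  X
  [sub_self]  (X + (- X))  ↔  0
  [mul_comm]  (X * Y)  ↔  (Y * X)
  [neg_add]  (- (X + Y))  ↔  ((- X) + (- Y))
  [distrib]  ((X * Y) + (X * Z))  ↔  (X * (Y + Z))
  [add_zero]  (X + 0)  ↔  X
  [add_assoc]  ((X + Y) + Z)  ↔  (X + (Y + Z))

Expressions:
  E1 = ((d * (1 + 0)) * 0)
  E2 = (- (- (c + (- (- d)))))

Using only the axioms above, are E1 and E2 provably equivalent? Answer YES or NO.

The axioms are sound identities: if E1 ↔* E2 then E1 and E2 evaluate identically under any assignment.
Under c=0, d=1: E1 evaluates to 0, E2 to 1. Distinct ⇒ no rewrite sequence connects them.

NO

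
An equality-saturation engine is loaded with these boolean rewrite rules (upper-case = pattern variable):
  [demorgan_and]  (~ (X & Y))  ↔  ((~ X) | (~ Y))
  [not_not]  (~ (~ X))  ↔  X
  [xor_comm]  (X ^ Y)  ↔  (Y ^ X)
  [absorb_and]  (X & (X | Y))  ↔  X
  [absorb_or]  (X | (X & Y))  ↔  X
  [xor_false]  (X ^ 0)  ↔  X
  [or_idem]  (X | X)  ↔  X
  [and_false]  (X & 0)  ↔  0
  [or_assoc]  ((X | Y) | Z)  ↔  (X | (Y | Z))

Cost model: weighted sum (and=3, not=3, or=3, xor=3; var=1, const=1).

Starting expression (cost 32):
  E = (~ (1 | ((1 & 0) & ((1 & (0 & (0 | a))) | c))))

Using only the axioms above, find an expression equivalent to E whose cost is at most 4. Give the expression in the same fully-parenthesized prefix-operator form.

step 1: absorb_and (→) rewrites (0 & (0 | a)) into 0, now (~ (1 | ((1 & 0) & ((1 & 0) | c))))
step 2: absorb_and (→) rewrites ((1 & 0) & ((1 & 0) | c)) into (1 & 0), now (~ (1 | (1 & 0)))
step 3: absorb_or (→) rewrites (1 | (1 & 0)) into 1, reaching cost 4 (bound 4)

(~ 1)   [cost 4]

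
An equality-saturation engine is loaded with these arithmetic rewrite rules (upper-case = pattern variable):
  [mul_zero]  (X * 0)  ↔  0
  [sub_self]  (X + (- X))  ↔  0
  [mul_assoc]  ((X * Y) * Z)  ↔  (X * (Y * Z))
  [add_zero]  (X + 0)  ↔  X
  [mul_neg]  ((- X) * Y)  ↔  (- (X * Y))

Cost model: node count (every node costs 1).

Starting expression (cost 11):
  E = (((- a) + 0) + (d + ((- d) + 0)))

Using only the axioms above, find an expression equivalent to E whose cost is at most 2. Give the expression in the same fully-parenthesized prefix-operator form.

(- a)   [cost 2]

(1) ((- d) + 0)  =[add_zero →]=  (- d)    ⊢ (((- a) + 0) + (d + (- d)))
(2) (d + (- d))  =[sub_self →]=  0    ⊢ (((- a) + 0) + 0)
(3) ((- a) + 0)  =[add_zero →]=  (- a)    ⊢ ((- a) + 0)
(4) ((- a) + 0)  =[add_zero →]=  (- a)    ⊢ cost 2, within 2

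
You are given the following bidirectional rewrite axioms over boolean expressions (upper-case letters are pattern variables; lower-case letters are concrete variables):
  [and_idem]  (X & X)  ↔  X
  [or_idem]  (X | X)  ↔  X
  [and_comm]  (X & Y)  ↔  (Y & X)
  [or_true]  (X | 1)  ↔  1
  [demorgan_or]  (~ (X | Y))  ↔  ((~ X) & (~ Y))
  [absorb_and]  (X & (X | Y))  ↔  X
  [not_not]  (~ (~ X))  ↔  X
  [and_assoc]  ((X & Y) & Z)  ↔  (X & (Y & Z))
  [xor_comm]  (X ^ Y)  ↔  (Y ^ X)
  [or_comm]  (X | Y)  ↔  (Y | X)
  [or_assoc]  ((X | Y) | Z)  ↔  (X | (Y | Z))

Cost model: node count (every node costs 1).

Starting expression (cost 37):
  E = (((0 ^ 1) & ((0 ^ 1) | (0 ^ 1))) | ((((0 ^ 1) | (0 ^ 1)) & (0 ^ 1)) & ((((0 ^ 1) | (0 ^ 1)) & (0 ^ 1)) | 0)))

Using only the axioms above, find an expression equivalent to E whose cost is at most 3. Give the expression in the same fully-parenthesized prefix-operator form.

(0 ^ 1)   [cost 3]

step 1: absorb_and (→) rewrites ((((0 ^ 1) | (0 ^ 1)) & (0 ^ 1)) & ((((0 ^ 1) | (0 ^ 1)) & (0 ^ 1)) | 0)) into (((0 ^ 1) | (0 ^ 1)) & (0 ^ 1)), now (((0 ^ 1) & ((0 ^ 1) | (0 ^ 1))) | (((0 ^ 1) | (0 ^ 1)) & (0 ^ 1)))
step 2: or_idem (→) rewrites ((0 ^ 1) | (0 ^ 1)) into (0 ^ 1), now (((0 ^ 1) & ((0 ^ 1) | (0 ^ 1))) | ((0 ^ 1) & (0 ^ 1)))
step 3: or_idem (→) rewrites ((0 ^ 1) | (0 ^ 1)) into (0 ^ 1), now (((0 ^ 1) & (0 ^ 1)) | ((0 ^ 1) & (0 ^ 1)))
step 4: or_idem (→) rewrites (((0 ^ 1) & (0 ^ 1)) | ((0 ^ 1) & (0 ^ 1))) into ((0 ^ 1) & (0 ^ 1))
step 5: and_idem (→) rewrites ((0 ^ 1) & (0 ^ 1)) into (0 ^ 1), reaching cost 3 (bound 3)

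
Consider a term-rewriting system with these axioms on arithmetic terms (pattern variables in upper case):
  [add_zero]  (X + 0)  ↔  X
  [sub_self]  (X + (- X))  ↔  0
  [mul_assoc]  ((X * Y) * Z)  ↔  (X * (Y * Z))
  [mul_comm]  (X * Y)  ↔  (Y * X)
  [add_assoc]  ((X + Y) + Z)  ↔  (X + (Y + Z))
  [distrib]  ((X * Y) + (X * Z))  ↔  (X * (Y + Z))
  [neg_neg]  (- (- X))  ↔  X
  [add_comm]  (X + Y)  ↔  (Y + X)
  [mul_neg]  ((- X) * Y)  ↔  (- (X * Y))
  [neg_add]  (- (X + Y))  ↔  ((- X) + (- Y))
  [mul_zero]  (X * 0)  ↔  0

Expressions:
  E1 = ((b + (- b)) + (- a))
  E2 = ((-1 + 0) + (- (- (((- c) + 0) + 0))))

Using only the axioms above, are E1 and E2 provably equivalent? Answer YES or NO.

All listed rules preserve value, hence provable equivalence implies equal values everywhere; look for a separating assignment.
a=0, b=0, c=0 gives E1 ↦ 0, E2 ↦ -1; values differ ⇒ not provably equivalent.

NO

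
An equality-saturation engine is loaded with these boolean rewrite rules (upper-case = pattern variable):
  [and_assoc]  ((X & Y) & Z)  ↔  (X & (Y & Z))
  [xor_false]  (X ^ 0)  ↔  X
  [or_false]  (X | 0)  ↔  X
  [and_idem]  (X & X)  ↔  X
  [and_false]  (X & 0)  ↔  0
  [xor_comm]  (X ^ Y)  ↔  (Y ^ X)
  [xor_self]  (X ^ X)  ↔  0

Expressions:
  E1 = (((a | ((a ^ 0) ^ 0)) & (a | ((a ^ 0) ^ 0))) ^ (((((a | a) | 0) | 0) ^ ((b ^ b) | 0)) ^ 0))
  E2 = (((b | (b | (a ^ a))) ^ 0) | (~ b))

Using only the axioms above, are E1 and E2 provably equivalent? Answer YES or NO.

NO

Every axiom is a valid identity, so a rewrite proof would force E1 and E2 to agree under every assignment.
At a=0, b=0: E1 = 0 but E2 = 1; they differ, so no derivation exists.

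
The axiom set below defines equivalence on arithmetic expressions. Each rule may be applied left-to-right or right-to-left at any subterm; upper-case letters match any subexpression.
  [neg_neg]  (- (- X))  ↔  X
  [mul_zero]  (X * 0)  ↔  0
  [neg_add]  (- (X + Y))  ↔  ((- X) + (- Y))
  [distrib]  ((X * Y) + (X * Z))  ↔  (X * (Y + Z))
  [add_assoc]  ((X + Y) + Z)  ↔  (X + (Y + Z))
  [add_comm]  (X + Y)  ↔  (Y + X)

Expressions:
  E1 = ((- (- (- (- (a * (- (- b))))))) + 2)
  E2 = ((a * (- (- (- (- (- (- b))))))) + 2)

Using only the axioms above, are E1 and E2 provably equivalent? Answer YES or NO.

step 1: neg_neg (→) rewrites (- (- (- (- (a * (- (- b))))))) into (- (- (a * (- (- b))))), now ((- (- (a * (- (- b))))) + 2)
step 2: neg_neg (→) rewrites (- (- b)) into b, now ((- (- (a * b))) + 2)
step 3: neg_neg (→) rewrites (- (- (a * b))) into (a * b), now ((a * b) + 2)
step 4: neg_neg (←) rewrites b into (- (- b)), now ((a * (- (- b))) + 2)
step 5: neg_neg (←) rewrites (- b) into (- (- (- b))), now ((a * (- (- (- (- b))))) + 2)
step 6: neg_neg (←) rewrites (- (- b)) into (- (- (- (- b)))), which is E2

YES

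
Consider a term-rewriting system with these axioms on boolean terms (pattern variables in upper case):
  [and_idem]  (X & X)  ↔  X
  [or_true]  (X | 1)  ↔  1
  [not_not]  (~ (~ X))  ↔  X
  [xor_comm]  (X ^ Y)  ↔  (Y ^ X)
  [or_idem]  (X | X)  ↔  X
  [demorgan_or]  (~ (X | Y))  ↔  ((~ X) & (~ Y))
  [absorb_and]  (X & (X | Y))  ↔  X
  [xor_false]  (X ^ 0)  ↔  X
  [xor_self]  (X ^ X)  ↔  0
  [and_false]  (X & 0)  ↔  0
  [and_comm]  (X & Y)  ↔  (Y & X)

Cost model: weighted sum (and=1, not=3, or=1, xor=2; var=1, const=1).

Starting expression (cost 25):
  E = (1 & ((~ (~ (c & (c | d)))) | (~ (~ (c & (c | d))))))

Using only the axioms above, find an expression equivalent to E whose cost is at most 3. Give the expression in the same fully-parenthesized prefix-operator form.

step 1: or_idem (→) rewrites ((~ (~ (c & (c | d)))) | (~ (~ (c & (c | d))))) into (~ (~ (c & (c | d)))), now (1 & (~ (~ (c & (c | d)))))
step 2: not_not (→) rewrites (~ (~ (c & (c | d)))) into (c & (c | d)), now (1 & (c & (c | d)))
step 3: absorb_and (→) rewrites (c & (c | d)) into c, reaching cost 3 (bound 3)

(1 & c)   [cost 3]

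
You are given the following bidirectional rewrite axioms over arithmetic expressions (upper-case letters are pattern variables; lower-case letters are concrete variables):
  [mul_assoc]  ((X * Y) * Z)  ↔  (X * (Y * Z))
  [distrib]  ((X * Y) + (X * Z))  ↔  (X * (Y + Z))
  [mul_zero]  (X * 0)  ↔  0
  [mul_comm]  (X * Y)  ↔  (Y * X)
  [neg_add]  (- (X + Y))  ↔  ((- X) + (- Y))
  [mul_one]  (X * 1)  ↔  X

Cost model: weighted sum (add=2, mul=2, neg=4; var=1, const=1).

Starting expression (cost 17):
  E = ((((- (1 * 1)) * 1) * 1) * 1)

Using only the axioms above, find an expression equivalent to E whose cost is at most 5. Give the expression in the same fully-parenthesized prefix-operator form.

step 1: mul_one (→) rewrites ((- (1 * 1)) * 1) into (- (1 * 1)), now (((- (1 * 1)) * 1) * 1)
step 2: mul_one (→) rewrites (1 * 1) into 1, now (((- 1) * 1) * 1)
step 3: mul_one (→) rewrites ((- 1) * 1) into (- 1), now ((- 1) * 1)
step 4: mul_one (→) rewrites ((- 1) * 1) into (- 1), reaching cost 5 (bound 5)

(- 1)   [cost 5]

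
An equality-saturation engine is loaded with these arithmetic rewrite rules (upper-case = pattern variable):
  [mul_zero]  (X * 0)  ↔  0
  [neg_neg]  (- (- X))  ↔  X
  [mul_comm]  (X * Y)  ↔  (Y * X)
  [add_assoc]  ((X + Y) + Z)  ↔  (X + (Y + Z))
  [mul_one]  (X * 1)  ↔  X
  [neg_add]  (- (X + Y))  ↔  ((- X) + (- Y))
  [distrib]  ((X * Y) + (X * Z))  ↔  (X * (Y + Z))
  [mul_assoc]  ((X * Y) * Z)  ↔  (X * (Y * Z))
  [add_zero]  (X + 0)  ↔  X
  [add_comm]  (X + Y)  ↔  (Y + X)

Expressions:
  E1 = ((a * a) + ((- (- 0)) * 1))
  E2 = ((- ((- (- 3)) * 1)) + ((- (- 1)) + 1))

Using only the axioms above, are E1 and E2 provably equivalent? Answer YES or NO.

The axioms are sound identities: if E1 ↔* E2 then E1 and E2 evaluate identically under any assignment.
Under a=0: E1 evaluates to 0, E2 to -1. Distinct ⇒ no rewrite sequence connects them.

NO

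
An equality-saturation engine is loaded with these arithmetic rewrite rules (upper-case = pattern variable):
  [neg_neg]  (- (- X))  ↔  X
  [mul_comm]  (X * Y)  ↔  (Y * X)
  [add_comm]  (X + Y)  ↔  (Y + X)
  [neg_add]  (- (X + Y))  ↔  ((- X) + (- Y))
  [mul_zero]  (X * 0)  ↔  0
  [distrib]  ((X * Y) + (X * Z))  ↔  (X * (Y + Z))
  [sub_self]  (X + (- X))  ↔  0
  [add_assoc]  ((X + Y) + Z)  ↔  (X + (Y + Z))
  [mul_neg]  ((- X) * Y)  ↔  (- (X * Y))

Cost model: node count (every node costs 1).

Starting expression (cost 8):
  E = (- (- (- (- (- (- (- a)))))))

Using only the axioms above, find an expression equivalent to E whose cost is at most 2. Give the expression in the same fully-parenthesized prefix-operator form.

(- a)   [cost 2]

1. [neg_neg →] (- (- a))  →  a;  E = (- (- (- (- (- a)))))
2. [neg_neg →] (- (- (- a)))  →  (- a);  E = (- (- (- a)))
3. [neg_neg →] (- (- (- a)))  →  (- a);  cost 2 ≤ 2, done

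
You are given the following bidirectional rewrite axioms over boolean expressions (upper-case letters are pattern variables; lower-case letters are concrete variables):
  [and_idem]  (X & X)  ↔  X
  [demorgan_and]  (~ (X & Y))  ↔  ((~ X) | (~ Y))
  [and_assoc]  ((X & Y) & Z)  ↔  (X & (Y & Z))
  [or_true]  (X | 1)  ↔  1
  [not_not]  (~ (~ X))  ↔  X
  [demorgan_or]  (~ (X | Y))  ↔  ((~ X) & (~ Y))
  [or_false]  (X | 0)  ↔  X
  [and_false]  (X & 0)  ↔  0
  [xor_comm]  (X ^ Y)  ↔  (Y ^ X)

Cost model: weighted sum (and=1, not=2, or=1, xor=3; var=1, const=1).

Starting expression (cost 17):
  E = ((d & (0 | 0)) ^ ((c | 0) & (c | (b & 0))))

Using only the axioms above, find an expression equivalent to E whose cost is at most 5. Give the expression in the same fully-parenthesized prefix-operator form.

1. [and_false →] (b & 0)  →  0;  E = ((d & (0 | 0)) ^ ((c | 0) & (c | 0)))
2. [and_idem →] ((c | 0) & (c | 0))  →  (c | 0);  E = ((d & (0 | 0)) ^ (c | 0))
3. [or_false →] (c | 0)  →  c;  E = ((d & (0 | 0)) ^ c)
4. [or_false →] (0 | 0)  →  0;  E = ((d & 0) ^ c)
5. [and_false →] (d & 0)  →  0;  cost 5 ≤ 5, done

(0 ^ c)   [cost 5]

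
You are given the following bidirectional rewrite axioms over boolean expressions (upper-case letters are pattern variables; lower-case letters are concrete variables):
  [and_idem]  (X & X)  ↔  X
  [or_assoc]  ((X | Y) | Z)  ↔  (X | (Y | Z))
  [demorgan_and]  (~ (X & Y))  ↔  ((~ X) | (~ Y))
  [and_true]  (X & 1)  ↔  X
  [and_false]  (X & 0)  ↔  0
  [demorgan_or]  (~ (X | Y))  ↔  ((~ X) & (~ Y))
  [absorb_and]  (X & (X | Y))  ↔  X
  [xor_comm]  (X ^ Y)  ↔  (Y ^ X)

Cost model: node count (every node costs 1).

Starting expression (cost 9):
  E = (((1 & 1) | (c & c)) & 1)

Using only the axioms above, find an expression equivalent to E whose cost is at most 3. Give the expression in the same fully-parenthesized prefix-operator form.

(1 | c)   [cost 3]

step 1: and_true (→) rewrites (((1 & 1) | (c & c)) & 1) into ((1 & 1) | (c & c))
step 2: and_idem (→) rewrites (c & c) into c, now ((1 & 1) | c)
step 3: and_true (→) rewrites (1 & 1) into 1, reaching cost 3 (bound 3)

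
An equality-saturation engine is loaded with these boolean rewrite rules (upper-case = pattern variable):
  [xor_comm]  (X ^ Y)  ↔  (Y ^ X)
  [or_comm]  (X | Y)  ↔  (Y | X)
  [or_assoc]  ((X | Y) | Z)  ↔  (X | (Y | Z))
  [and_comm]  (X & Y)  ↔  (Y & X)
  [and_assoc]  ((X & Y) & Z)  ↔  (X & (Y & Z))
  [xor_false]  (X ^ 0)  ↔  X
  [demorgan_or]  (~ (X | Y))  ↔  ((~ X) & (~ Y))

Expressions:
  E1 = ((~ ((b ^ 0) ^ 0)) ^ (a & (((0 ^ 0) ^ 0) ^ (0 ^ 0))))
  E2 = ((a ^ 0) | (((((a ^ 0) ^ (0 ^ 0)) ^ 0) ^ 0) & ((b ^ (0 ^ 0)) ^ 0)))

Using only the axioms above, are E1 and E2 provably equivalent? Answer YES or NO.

NO

All listed rules preserve value, hence provable equivalence implies equal values everywhere; look for a separating assignment.
a=0, b=0 gives E1 ↦ 1, E2 ↦ 0; values differ ⇒ not provably equivalent.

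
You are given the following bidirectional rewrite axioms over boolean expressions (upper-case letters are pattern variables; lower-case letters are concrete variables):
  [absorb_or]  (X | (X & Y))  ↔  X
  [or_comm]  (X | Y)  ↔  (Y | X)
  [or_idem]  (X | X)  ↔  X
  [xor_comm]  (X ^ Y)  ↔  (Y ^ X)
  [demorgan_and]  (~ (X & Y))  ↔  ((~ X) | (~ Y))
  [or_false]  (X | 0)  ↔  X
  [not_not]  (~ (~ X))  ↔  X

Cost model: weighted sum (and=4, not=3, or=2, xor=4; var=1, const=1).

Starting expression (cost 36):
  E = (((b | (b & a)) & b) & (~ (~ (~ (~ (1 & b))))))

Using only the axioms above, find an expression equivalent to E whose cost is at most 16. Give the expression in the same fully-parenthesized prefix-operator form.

1. [not_not →] (~ (~ (~ (1 & b))))  →  (~ (1 & b));  E = (((b | (b & a)) & b) & (~ (~ (1 & b))))
2. [absorb_or →] (b | (b & a))  →  b;  E = ((b & b) & (~ (~ (1 & b))))
3. [not_not →] (~ (~ (1 & b)))  →  (1 & b);  cost 16 ≤ 16, done

((b & b) & (1 & b))   [cost 16]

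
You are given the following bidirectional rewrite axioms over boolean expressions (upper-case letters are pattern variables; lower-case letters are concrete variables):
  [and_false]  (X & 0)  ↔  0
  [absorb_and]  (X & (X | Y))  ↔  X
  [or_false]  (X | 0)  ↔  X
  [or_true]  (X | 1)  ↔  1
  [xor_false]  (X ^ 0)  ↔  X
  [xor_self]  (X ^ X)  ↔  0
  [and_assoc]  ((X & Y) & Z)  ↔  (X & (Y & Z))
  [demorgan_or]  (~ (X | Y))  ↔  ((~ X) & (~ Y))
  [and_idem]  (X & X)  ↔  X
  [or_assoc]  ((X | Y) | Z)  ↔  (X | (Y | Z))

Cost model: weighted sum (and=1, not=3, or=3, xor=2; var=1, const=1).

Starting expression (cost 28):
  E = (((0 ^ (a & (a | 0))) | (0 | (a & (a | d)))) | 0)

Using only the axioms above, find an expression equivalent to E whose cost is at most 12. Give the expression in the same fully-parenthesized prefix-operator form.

(1) (((0 ^ (a & (a | 0))) | (0 | (a & (a | d)))) | 0)  =[or_false →]=  ((0 ^ (a & (a | 0))) | (0 | (a & (a | d))))
(2) (a & (a | d))  =[absorb_and →]=  a    ⊢ ((0 ^ (a & (a | 0))) | (0 | a))
(3) (a & (a | 0))  =[absorb_and →]=  a    ⊢ cost 12, within 12

((0 ^ a) | (0 | a))   [cost 12]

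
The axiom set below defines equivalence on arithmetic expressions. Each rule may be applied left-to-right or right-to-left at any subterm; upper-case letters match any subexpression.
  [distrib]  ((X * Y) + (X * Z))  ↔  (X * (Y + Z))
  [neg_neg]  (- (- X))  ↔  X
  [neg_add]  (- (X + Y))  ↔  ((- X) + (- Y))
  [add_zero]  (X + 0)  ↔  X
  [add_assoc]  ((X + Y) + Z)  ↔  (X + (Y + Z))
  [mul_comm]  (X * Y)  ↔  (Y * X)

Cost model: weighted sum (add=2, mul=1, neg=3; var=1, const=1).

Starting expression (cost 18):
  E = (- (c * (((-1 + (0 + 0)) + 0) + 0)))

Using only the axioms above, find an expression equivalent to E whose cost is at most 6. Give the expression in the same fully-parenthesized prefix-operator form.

(- (c * -1))   [cost 6]

1. [add_zero →] (0 + 0)  →  0;  E = (- (c * (((-1 + 0) + 0) + 0)))
2. [add_zero →] (((-1 + 0) + 0) + 0)  →  ((-1 + 0) + 0);  E = (- (c * ((-1 + 0) + 0)))
3. [add_zero →] ((-1 + 0) + 0)  →  (-1 + 0);  E = (- (c * (-1 + 0)))
4. [add_zero →] (-1 + 0)  →  -1;  cost 6 ≤ 6, done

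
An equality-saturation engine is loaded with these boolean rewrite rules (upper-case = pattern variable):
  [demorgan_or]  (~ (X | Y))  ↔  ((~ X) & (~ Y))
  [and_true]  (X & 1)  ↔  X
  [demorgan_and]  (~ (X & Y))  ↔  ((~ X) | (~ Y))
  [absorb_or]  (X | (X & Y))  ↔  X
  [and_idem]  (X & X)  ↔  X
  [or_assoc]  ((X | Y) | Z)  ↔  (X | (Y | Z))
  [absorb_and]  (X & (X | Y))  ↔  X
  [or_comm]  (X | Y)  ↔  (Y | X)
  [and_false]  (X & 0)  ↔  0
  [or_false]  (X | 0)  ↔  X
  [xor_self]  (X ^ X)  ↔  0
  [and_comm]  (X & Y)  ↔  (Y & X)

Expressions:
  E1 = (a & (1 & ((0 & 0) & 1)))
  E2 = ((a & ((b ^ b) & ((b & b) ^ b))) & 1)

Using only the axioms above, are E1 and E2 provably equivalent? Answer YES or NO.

YES

step 1: and_true (→) rewrites ((0 & 0) & 1) into (0 & 0), now (a & (1 & (0 & 0)))
step 2: and_false (→) rewrites (0 & 0) into 0, now (a & (1 & 0))
step 3: and_false (→) rewrites (1 & 0) into 0, now (a & 0)
step 4: xor_self (←) rewrites 0 into (b ^ b), now (a & (b ^ b))
step 5: and_idem (←) rewrites (b ^ b) into ((b ^ b) & (b ^ b)), now (a & ((b ^ b) & (b ^ b)))
step 6: and_true (←) rewrites (a & ((b ^ b) & (b ^ b))) into ((a & ((b ^ b) & (b ^ b))) & 1)
step 7: and_idem (←) rewrites b into (b & b), which is E2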